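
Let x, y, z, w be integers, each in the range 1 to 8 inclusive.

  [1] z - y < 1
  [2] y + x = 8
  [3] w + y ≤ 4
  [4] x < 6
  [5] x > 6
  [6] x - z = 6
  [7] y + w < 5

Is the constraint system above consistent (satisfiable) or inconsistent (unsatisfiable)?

From constraint 5: x ≥ 7. From constraint 4: x ≤ 5. But 5 < 7, so no value of x works.

Unsatisfiable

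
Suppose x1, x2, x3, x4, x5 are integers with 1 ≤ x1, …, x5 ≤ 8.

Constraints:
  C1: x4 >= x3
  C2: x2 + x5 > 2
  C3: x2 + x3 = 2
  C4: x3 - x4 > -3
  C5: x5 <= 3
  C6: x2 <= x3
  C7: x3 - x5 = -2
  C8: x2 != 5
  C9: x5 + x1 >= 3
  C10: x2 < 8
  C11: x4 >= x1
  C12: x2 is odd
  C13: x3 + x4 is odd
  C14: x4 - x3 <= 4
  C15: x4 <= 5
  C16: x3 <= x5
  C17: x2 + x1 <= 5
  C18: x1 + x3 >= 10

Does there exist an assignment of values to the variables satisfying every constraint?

From constraints 11 and 15: x1 ≤ x4 ≤ 5. From constraints 5 and 16: x3 ≤ x5 ≤ 3. Hence x1 + x3 ≤ 8. But constraint 18 requires x1 + x3 ≥ 10, and 10 > 8. Contradiction.

Unsatisfiable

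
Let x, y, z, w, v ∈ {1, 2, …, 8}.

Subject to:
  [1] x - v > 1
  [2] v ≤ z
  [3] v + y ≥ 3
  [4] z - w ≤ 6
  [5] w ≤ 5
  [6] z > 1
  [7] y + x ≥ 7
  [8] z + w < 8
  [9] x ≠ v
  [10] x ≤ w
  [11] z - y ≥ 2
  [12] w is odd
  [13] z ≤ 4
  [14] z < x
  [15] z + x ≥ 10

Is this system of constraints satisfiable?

Unsatisfiable

From constraint 13: z ≤ 4. From constraints 5 and 10: x ≤ w ≤ 5. Hence z + x ≤ 9. But constraint 15 requires z + x ≥ 10, and 10 > 9. Contradiction.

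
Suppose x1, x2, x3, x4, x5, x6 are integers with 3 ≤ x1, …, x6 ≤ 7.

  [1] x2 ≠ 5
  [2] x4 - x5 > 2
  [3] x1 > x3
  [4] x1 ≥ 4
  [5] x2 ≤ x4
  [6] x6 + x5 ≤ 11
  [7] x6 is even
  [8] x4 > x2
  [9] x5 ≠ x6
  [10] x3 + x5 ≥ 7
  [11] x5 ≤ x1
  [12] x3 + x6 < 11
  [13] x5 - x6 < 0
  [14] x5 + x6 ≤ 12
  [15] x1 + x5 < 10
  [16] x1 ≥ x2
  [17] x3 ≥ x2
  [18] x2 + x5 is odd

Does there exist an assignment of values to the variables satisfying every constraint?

Satisfiable

Setting (x1, x2, x3, x4, x5, x6) = (5, 4, 4, 6, 3, 6) satisfies everything: constraint 2: x4 - x5 = 3; constraint 6: x6 + x5 = 9; constraint 10: x3 + x5 = 7, and the others follow.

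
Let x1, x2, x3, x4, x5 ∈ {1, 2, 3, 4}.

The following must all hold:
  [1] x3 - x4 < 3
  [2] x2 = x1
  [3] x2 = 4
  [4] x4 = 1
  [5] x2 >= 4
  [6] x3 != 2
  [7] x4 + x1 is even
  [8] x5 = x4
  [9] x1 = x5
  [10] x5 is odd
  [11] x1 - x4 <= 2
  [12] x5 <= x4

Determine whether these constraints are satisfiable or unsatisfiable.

Unsatisfiable

Constraint 3 fixes x2 = 4 and constraint 4 fixes x4 = 1. Constraints 2, 8, and 9 give x2 = x1 = x5 = x4, so x2 = x4. But 4 ≠ 1 — contradiction.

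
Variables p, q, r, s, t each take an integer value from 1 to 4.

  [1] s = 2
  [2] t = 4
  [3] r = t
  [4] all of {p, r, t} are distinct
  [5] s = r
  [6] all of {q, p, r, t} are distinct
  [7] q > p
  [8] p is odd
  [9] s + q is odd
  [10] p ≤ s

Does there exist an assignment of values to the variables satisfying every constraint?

Constraint 1 fixes s = 2 and constraint 2 fixes t = 4. Constraints 3 and 5 give s = r = t, so s = t. But 2 ≠ 4 — contradiction.

Unsatisfiable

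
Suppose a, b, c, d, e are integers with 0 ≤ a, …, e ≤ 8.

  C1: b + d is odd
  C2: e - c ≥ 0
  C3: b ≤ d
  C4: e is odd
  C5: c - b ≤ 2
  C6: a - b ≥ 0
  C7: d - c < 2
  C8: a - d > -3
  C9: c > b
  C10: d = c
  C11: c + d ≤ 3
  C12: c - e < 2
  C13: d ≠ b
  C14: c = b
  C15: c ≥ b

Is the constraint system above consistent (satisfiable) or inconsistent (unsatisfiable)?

From constraints 10 and 14, d = c = b, so d = b. But constraint 13 says d ≠ b. Contradiction.

Unsatisfiable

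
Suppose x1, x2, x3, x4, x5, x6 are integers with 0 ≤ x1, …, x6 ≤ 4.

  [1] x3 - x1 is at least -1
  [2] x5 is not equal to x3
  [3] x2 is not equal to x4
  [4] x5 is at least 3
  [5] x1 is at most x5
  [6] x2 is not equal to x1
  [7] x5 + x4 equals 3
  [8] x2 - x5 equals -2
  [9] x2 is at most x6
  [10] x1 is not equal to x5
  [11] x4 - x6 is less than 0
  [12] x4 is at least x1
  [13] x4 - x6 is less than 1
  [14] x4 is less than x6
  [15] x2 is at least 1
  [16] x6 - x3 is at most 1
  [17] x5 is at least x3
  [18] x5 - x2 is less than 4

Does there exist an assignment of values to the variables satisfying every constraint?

Setting (x1, x2, x3, x4, x5, x6) = (0, 1, 0, 0, 3, 1) satisfies everything: constraint 1: x3 - x1 = 0; constraint 7: x5 + x4 = 3; constraint 8: x2 - x5 = -2, and the others follow.

Satisfiable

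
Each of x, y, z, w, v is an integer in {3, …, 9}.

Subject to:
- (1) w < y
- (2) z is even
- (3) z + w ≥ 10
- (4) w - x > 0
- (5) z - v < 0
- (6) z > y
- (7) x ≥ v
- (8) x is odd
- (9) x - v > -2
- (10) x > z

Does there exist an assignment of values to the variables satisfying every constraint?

Unsatisfiable

Constraints 1, 4, 5, 6, and 7 give z < v, v ≤ x, x < w, w < y, y < z. Chaining: z < v ≤ x < w < y < z, which forces z < z — impossible.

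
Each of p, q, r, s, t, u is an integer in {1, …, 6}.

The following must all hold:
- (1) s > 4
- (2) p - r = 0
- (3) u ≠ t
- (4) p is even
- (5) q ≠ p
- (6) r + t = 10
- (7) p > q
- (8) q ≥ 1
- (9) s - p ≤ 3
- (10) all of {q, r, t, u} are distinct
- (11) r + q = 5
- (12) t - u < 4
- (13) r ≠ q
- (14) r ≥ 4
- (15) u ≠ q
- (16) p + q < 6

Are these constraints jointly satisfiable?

Take p = 4, q = 1, r = 4, s = 6, t = 6, u = 3. Then constraint 2: p - r = 0; constraint 6: r + t = 10, and every other listed constraint is also met.

Satisfiable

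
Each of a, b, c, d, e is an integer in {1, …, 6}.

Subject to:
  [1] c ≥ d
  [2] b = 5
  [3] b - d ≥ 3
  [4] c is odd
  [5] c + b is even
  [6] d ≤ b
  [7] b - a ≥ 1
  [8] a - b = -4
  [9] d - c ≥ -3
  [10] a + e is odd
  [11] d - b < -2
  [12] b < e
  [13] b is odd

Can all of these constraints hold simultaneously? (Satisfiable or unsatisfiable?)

Try a = 1, b = 5, c = 3, d = 2, e = 6.
Check constraint 3: b - d = 3; constraint 7: b - a = 4. The remaining constraints are straightforward to verify.

Satisfiable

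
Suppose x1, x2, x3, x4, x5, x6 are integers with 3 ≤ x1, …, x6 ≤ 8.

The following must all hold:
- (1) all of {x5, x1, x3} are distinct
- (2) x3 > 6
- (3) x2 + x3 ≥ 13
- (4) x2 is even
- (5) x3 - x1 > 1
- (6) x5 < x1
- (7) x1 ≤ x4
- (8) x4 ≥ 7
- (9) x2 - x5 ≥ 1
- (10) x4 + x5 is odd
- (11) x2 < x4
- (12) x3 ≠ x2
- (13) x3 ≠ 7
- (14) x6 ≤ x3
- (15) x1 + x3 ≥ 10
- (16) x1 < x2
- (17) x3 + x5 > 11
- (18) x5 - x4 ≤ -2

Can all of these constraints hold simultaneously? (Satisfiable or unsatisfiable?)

Setting (x1, x2, x3, x4, x5, x6) = (5, 6, 8, 7, 4, 6) satisfies everything: constraint 3: x2 + x3 = 14; constraint 5: x3 - x1 = 3; constraint 9: x2 - x5 = 2, and the others follow.

Satisfiable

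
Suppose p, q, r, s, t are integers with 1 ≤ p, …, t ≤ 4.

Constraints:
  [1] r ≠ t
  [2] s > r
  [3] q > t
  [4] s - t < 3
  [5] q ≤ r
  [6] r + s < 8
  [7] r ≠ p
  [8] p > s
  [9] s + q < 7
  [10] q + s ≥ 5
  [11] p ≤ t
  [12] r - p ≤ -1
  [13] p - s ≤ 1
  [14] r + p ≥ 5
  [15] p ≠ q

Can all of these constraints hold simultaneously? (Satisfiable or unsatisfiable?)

Constraints 2, 3, 5, 8, and 11 give s < p, p ≤ t, t < q, q ≤ r, r < s. Chaining: s < p ≤ t < q ≤ r < s, which forces s < s — impossible.

Unsatisfiable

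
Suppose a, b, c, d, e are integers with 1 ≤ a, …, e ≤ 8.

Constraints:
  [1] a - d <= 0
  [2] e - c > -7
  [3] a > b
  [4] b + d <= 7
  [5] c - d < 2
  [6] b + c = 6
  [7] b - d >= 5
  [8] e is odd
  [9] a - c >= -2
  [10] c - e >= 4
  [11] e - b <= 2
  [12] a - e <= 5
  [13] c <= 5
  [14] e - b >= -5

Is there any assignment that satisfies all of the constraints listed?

Unsatisfiable

Constraints 1, 7, 9, 10, and 14 give a − c ≥ -2, c − e ≥ 4, e − b ≥ -5, b − d ≥ 5, d − a ≥ 0.
Adding all 5 inequalities: the left sides telescope to 0, and the right sides sum to (-2) + 4 + (-5) + 5 + 0 = 2. So 0 ≥ 2, which is false.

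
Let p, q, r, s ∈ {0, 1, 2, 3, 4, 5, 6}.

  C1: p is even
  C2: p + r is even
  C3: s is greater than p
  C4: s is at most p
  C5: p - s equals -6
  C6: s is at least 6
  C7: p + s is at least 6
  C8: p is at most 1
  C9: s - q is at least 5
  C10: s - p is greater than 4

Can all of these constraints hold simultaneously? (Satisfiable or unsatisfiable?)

From constraint 6: s ≥ 6. From constraints 4 and 8: s ≤ p and p ≤ 1, so s ≤ 1. But 1 < 6, so no value of s works.

Unsatisfiable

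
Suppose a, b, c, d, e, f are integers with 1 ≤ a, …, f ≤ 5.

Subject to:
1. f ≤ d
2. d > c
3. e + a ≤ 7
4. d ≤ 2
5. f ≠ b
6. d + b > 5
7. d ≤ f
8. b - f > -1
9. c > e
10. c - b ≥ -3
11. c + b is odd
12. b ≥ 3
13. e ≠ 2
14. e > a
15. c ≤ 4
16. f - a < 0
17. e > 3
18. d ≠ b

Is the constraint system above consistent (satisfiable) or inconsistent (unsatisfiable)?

Unsatisfiable

Constraints 2, 7, 9, 14, and 16 give d ≤ f, f < a, a < e, e < c, c < d. Chaining: d ≤ f < a < e < c < d, which forces d < d — impossible.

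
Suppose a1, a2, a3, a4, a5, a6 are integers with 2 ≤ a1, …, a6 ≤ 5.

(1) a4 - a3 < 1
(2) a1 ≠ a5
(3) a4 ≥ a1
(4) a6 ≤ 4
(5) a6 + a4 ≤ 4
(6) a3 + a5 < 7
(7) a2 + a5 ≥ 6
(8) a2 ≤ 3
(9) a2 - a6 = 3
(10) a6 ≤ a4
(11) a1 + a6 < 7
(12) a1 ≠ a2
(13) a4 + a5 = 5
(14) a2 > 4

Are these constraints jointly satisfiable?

Unsatisfiable

From constraint 14: a2 ≥ 5. From constraint 8: a2 ≤ 3. But 3 < 5, so no value of a2 works.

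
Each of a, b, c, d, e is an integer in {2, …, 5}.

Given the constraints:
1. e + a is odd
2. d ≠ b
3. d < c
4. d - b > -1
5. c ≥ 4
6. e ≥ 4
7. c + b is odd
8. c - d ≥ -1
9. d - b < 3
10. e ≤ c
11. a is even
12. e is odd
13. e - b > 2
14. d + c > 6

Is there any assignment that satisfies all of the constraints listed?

The assignment a = 4, b = 2, c = 5, d = 3, e = 5 works:
  constraint 4 holds since d - b = 1.
  constraint 8 holds since c - d = 2.
The rest check out directly.

Satisfiable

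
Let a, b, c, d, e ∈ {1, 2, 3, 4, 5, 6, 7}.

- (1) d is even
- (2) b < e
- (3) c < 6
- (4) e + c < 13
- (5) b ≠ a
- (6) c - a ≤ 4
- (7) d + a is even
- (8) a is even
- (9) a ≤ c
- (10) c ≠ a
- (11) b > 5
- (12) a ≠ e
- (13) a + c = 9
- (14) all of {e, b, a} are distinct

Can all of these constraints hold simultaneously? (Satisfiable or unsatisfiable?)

Satisfiable

The assignment a = 4, b = 6, c = 5, d = 6, e = 7 works:
  constraint 4 holds since e + c = 12.
  constraint 6 holds since c - a = 1.
The rest check out directly.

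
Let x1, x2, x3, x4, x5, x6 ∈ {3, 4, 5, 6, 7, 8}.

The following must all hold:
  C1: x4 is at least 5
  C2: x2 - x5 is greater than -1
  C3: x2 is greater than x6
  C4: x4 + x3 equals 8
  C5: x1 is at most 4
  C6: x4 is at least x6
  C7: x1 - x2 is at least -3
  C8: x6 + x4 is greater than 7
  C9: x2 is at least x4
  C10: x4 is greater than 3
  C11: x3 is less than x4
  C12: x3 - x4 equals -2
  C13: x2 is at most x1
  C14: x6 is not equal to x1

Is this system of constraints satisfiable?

From constraints 1 and 9: x2 ≥ x4 and x4 ≥ 5, so x2 ≥ 5. From constraints 5 and 13: x2 ≤ x1 and x1 ≤ 4, so x2 ≤ 4. But 4 < 5, so no value of x2 works.

Unsatisfiable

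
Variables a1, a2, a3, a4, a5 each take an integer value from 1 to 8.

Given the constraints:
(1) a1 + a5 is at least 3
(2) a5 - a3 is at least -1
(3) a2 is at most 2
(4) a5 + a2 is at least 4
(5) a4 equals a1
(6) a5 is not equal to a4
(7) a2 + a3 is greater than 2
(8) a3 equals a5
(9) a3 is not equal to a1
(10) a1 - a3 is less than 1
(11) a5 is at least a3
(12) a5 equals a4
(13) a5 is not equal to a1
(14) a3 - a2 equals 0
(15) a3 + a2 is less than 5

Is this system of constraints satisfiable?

From constraints 5, 8, and 12, a3 = a5 = a4 = a1, so a3 = a1. But constraint 9 says a3 ≠ a1. Contradiction.

Unsatisfiable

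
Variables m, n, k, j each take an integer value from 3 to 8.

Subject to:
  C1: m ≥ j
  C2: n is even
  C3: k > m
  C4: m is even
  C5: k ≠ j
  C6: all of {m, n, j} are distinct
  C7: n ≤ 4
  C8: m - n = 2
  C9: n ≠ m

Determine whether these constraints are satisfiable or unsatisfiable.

Try m = 6, n = 4, k = 8, j = 3.
Check constraint 6: values 6, 4, 3 are distinct; constraint 8: m - n = 2. The remaining constraints are straightforward to verify.

Satisfiable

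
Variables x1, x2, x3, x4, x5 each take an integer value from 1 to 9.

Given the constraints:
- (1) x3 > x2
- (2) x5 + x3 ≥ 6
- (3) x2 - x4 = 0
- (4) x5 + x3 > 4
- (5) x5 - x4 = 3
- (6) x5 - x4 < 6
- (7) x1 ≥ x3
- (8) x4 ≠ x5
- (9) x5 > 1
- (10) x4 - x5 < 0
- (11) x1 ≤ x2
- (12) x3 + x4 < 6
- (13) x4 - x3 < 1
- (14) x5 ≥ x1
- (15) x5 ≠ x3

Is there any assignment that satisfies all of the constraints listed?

Unsatisfiable

Constraints 1, 7, and 11 give x3 ≤ x1, x1 ≤ x2, x2 < x3. Chaining: x3 ≤ x1 ≤ x2 < x3, which forces x3 < x3 — impossible.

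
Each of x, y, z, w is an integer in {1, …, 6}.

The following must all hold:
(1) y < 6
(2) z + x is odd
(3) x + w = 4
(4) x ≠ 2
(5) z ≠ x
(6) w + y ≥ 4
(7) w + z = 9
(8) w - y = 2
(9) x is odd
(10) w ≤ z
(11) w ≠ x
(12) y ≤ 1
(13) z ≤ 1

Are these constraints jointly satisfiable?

Unsatisfiable

From constraints 10 and 13: w ≤ z ≤ 1. From constraint 12: y ≤ 1. Hence w + y ≤ 2. But constraint 6 requires w + y ≥ 4, and 4 > 2. Contradiction.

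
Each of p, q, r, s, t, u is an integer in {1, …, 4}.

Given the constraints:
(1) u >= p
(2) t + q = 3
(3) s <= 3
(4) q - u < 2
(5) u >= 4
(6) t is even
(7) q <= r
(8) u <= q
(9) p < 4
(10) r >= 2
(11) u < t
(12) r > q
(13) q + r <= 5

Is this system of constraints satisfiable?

Unsatisfiable

From constraints 5 and 8: q ≥ u ≥ 4. From constraint 10: r ≥ 2. Hence q + r ≥ 6. But constraint 13 requires q + r ≤ 5, and 5 < 6. Contradiction.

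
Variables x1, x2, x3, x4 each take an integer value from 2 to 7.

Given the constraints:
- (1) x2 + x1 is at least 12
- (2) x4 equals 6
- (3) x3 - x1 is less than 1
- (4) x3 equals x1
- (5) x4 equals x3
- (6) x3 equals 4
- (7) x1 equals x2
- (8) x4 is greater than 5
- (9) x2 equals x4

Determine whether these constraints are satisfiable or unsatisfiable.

Constraint 6 fixes x3 = 4 and constraint 2 fixes x4 = 6. Constraints 4, 7, and 9 give x3 = x1 = x2 = x4, so x3 = x4. But 4 ≠ 6 — contradiction.

Unsatisfiable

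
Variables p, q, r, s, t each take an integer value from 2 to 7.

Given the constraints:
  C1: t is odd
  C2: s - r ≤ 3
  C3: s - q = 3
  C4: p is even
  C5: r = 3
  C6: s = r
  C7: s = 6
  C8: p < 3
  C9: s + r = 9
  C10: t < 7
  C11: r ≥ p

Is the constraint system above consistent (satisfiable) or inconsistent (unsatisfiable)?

Unsatisfiable

Constraint 7 fixes s = 6 and constraint 5 fixes r = 3, but constraint 6 requires s = r. Since 6 ≠ 3, contradiction.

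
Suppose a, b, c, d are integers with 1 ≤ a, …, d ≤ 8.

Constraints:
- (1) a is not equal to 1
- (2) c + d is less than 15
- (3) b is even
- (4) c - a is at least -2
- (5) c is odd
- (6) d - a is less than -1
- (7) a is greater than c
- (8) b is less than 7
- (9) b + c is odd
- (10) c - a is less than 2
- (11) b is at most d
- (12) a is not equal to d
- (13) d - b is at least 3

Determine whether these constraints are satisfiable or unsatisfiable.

Satisfiable

Take a = 8, b = 2, c = 7, d = 5. Then constraint 2: c + d = 12; constraint 4: c - a = -1, and every other listed constraint is also met.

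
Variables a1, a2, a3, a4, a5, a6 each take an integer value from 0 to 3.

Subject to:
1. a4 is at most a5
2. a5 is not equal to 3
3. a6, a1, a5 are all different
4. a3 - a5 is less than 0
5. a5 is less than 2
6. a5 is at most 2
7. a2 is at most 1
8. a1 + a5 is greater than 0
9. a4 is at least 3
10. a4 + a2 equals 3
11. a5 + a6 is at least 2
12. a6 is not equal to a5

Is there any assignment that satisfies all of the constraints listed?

Unsatisfiable

From constraints 1 and 9: a5 ≥ a4 and a4 ≥ 3, so a5 ≥ 3. From constraint 5: a5 ≤ 1. But 1 < 3, so no value of a5 works.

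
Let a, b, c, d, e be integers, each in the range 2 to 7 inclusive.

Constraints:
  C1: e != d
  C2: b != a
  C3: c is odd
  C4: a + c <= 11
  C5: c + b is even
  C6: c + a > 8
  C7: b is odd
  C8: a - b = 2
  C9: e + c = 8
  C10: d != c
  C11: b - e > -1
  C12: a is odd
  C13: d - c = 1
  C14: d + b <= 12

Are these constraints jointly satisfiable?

The assignment a = 7, b = 5, c = 3, d = 4, e = 5 works:
  constraint 4 holds since a + c = 10.
  constraint 6 holds since c + a = 10.
  constraint 8 holds since a - b = 2.
The rest check out directly.

Satisfiable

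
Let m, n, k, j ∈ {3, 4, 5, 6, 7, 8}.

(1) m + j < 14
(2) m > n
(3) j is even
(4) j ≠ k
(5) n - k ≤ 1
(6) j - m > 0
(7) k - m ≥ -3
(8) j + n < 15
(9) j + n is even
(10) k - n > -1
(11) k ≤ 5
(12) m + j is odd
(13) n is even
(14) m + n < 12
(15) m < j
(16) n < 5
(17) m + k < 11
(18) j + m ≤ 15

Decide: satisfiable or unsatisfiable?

Satisfiable

One satisfying assignment is m = 5, n = 4, k = 4, j = 8.
For the less obvious constraints — constraint 1: m + j = 13; constraint 5: n - k = 0; constraint 6: j - m = 3 — and the others hold by inspection.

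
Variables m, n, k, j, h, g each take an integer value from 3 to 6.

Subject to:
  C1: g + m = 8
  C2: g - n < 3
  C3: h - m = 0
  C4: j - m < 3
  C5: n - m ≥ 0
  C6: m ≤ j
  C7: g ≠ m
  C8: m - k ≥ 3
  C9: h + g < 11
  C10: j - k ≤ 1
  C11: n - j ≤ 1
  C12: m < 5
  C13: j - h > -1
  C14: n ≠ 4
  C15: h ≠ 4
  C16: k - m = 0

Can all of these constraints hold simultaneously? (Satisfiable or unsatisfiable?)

Constraints 5, 8, 10, and 11 give k − j ≥ -1, j − n ≥ -1, n − m ≥ 0, m − k ≥ 3.
Adding all 4 inequalities: the left sides telescope to 0, and the right sides sum to (-1) + (-1) + 0 + 3 = 1. So 0 ≥ 1, which is false.

Unsatisfiable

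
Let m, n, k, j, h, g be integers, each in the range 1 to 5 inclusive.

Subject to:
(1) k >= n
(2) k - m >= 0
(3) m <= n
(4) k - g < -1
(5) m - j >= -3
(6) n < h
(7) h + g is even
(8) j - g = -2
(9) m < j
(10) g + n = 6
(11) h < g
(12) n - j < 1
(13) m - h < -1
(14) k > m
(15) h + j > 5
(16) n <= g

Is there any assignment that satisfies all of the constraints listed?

Satisfiable

Try m = 1, n = 1, k = 3, j = 3, h = 3, g = 5.
Check constraint 2: k - m = 2; constraint 4: k - g = -2; constraint 5: m - j = -2. The remaining constraints are straightforward to verify.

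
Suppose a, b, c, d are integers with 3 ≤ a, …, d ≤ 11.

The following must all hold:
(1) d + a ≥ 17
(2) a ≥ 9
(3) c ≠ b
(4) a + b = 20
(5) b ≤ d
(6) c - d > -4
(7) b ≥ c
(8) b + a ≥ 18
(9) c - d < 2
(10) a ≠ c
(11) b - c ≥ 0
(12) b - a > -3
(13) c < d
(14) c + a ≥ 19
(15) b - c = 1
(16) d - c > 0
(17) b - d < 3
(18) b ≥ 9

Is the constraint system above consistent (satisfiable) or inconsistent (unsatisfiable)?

Try a = 10, b = 10, c = 9, d = 10.
Check constraint 1: d + a = 20; constraint 4: a + b = 20; constraint 6: c - d = -1. The remaining constraints are straightforward to verify.

Satisfiable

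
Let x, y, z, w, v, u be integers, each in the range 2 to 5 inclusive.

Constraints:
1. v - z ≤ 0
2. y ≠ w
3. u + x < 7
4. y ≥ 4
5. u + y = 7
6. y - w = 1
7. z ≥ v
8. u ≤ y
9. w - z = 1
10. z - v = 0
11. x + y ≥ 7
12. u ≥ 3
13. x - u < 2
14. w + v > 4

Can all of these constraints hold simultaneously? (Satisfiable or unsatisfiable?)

Satisfiable

Setting (x, y, z, w, v, u) = (3, 4, 2, 3, 2, 3) satisfies everything: constraint 1: v - z = 0; constraint 3: u + x = 6; constraint 5: u + y = 7, and the others follow.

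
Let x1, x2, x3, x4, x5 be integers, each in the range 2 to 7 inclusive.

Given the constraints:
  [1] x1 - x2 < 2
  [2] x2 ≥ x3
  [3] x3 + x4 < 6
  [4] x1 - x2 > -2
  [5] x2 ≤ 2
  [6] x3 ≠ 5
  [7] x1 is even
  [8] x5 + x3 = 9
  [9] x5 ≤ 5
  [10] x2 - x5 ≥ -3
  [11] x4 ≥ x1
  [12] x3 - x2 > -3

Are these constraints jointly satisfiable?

Unsatisfiable

From constraint 9: x5 ≤ 5. From constraints 2 and 5: x3 ≤ x2 ≤ 2. Hence x5 + x3 ≤ 7. But constraint 8 requires x5 + x3 = 9, and 9 > 7. Contradiction.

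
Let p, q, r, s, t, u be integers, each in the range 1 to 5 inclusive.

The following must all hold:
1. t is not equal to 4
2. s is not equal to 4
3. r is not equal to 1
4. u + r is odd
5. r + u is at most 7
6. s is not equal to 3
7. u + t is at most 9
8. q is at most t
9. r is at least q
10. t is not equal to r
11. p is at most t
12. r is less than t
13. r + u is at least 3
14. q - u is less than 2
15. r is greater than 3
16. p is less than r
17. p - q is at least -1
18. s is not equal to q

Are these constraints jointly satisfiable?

Take p = 2, q = 1, r = 4, s = 2, t = 5, u = 1. Then constraint 5: r + u = 5; constraint 7: u + t = 6; constraint 13: r + u = 5, and every other listed constraint is also met.

Satisfiable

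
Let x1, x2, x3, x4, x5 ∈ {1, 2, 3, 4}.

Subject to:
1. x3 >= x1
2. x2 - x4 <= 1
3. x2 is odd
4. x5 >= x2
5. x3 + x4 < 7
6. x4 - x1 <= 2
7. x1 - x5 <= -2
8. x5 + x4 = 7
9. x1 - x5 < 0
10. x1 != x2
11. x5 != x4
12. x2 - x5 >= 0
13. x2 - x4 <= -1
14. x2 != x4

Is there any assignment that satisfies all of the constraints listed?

Unsatisfiable

Constraints 6, 7, 12, and 13 give x2 − x5 ≥ 0, x5 − x1 ≥ 2, x1 − x4 ≥ -2, x4 − x2 ≥ 1.
Adding all 4 inequalities: the left sides telescope to 0, and the right sides sum to 0 + 2 + (-2) + 1 = 1. So 0 ≥ 1, which is false.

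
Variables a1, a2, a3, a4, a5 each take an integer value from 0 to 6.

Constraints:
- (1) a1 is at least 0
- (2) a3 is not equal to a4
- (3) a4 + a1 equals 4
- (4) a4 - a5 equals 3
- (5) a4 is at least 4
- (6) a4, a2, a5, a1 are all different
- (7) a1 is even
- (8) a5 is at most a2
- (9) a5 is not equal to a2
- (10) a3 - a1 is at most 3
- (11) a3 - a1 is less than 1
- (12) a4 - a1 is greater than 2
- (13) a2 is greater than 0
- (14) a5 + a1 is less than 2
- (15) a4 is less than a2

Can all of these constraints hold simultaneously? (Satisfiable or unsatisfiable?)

The assignment a1 = 0, a2 = 6, a3 = 0, a4 = 4, a5 = 1 works:
  constraint 3 holds since a4 + a1 = 4.
  constraint 4 holds since a4 - a5 = 3.
  constraint 10 holds since a3 - a1 = 0.
The rest check out directly.

Satisfiable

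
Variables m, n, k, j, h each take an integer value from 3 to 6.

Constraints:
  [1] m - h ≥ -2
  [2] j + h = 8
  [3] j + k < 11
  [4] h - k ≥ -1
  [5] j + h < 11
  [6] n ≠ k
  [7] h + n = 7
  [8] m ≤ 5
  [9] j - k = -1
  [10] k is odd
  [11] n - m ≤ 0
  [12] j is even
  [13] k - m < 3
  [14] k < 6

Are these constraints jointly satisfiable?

Satisfiable

Take m = 3, n = 3, k = 5, j = 4, h = 4. Then constraint 1: m - h = -1; constraint 2: j + h = 8, and every other listed constraint is also met.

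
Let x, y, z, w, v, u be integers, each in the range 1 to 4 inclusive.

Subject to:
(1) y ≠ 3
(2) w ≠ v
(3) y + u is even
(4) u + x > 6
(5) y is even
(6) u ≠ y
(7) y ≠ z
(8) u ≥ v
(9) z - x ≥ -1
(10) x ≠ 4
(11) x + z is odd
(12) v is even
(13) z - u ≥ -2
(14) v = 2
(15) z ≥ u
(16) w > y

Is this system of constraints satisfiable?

Setting (x, y, z, w, v, u) = (3, 2, 4, 3, 2, 4) satisfies everything: constraint 4: u + x = 7; constraint 9: z - x = 1, and the others follow.

Satisfiable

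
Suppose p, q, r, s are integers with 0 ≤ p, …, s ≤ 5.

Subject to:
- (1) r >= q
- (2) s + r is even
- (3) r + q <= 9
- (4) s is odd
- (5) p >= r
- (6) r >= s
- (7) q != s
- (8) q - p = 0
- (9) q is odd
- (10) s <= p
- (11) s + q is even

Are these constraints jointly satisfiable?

Satisfiable

Take p = 3, q = 3, r = 3, s = 1. Then constraint 3: r + q = 6; constraint 8: q - p = 0, and every other listed constraint is also met.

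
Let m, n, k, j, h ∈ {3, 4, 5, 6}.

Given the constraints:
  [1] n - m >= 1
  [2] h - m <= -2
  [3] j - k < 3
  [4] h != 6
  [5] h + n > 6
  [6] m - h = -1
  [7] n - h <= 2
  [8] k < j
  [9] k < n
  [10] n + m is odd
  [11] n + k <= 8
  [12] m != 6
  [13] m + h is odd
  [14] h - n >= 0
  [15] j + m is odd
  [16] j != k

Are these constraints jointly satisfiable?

Unsatisfiable

Constraints 1, 2, and 7 give n − m ≥ 1, m − h ≥ 2, h − n ≥ -2.
Adding all 3 inequalities: the left sides telescope to 0, and the right sides sum to 1 + 2 + (-2) = 1. So 0 ≥ 1, which is false.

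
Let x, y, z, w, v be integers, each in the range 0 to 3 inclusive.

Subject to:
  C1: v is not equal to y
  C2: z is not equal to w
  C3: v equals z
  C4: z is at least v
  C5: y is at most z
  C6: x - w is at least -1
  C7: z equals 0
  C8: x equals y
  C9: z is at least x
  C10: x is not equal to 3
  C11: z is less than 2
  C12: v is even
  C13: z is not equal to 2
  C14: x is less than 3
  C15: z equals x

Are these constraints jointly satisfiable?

From constraints 3, 8, and 15, v = z = x = y, so v = y. But constraint 1 says v ≠ y. Contradiction.

Unsatisfiable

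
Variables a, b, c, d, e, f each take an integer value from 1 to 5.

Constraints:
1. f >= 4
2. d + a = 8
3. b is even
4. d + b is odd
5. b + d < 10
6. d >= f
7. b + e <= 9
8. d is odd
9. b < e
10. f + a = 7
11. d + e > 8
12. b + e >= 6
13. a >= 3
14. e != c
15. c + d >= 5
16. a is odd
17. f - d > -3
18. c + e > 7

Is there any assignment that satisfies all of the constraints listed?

Satisfiable

Take a = 3, b = 2, c = 3, d = 5, e = 5, f = 4. Then constraint 2: d + a = 8; constraint 5: b + d = 7, and every other listed constraint is also met.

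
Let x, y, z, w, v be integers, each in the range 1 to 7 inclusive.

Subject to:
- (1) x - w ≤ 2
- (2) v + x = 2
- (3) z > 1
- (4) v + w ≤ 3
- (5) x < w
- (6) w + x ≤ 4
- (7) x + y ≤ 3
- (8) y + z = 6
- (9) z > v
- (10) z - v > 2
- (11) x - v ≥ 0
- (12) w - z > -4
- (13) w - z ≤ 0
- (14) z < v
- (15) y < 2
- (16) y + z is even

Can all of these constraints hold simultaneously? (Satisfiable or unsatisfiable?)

Constraints 5, 11, 13, and 14 give z < v, v ≤ x, x < w, w ≤ z. Chaining: z < v ≤ x < w ≤ z, which forces z < z — impossible.

Unsatisfiable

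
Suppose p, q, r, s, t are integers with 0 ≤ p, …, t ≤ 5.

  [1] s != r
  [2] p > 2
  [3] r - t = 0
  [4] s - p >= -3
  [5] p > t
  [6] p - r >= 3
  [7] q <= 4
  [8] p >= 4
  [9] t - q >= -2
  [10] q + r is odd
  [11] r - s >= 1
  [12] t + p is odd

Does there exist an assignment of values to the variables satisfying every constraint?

Constraints 4, 6, and 11 give r − s ≥ 1, s − p ≥ -3, p − r ≥ 3.
Adding all 3 inequalities: the left sides telescope to 0, and the right sides sum to 1 + (-3) + 3 = 1. So 0 ≥ 1, which is false.

Unsatisfiable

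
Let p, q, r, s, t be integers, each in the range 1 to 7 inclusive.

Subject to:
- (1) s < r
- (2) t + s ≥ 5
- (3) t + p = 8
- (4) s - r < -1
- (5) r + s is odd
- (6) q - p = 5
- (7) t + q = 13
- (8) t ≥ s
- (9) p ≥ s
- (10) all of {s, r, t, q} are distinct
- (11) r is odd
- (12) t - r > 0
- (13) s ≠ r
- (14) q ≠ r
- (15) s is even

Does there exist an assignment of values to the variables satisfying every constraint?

Try p = 2, q = 7, r = 5, s = 2, t = 6.
Check constraint 2: t + s = 8; constraint 3: t + p = 8; constraint 4: s - r = -3. The remaining constraints are straightforward to verify.

Satisfiable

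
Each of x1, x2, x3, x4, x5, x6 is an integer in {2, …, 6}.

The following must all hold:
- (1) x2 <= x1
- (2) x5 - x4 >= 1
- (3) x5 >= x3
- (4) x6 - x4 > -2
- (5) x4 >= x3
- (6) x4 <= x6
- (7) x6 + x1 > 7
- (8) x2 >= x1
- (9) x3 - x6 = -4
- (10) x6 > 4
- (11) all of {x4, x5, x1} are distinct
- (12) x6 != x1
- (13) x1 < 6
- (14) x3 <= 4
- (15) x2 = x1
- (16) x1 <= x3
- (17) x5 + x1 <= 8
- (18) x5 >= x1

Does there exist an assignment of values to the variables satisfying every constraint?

Satisfiable

Setting (x1, x2, x3, x4, x5, x6) = (2, 2, 2, 5, 6, 6) satisfies everything: constraint 2: x5 - x4 = 1; constraint 4: x6 - x4 = 1; constraint 7: x6 + x1 = 8, and the others follow.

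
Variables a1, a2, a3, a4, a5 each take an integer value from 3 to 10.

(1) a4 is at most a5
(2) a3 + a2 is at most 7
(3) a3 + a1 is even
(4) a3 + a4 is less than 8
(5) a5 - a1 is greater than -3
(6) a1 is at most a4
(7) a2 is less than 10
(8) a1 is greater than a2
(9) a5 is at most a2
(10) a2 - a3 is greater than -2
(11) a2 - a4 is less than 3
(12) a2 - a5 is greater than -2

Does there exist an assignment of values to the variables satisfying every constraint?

Unsatisfiable

Constraints 1, 6, 8, and 9 give a4 ≤ a5, a5 ≤ a2, a2 < a1, a1 ≤ a4. Chaining: a4 ≤ a5 ≤ a2 < a1 ≤ a4, which forces a4 < a4 — impossible.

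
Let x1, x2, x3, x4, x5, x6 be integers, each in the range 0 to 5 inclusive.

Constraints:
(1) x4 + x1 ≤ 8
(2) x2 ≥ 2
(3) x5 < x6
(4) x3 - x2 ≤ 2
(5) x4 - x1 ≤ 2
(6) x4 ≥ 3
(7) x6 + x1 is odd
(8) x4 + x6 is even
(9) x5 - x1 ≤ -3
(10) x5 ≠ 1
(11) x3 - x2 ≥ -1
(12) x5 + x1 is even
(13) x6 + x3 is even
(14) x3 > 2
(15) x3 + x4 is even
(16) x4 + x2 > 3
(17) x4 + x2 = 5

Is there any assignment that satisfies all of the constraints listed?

Satisfiable

Setting (x1, x2, x3, x4, x5, x6) = (4, 2, 3, 3, 0, 5) satisfies everything: constraint 1: x4 + x1 = 7; constraint 4: x3 - x2 = 1, and the others follow.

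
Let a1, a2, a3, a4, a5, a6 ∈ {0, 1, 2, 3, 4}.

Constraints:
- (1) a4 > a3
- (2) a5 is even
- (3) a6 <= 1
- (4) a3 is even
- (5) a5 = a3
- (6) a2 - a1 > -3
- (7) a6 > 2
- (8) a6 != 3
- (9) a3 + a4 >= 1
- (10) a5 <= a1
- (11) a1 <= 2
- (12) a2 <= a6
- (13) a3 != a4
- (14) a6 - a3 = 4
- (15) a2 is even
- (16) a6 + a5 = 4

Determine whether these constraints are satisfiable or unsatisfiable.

From constraint 3: a6 ≤ 1. From constraints 10 and 11: a5 ≤ a1 ≤ 2. Hence a6 + a5 ≤ 3. But constraint 16 requires a6 + a5 = 4, and 4 > 3. Contradiction.

Unsatisfiable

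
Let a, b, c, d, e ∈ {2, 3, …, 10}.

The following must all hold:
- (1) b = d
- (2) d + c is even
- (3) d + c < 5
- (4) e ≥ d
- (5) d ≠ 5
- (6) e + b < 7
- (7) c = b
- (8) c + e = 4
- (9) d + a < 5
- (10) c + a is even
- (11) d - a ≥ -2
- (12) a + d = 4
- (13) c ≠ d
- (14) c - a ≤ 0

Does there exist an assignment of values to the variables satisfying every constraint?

From constraints 1 and 7, c = b = d, so c = d. But constraint 13 says c ≠ d. Contradiction.

Unsatisfiable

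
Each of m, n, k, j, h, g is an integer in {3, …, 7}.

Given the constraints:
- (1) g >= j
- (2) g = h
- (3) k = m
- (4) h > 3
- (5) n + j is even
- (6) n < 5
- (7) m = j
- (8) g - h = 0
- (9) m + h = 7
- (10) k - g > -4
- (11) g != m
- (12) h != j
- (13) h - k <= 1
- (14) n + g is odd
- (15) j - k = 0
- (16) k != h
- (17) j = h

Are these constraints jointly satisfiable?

Unsatisfiable

From constraints 3, 7, and 17, k = m = j = h, so k = h. But constraint 16 says k ≠ h. Contradiction.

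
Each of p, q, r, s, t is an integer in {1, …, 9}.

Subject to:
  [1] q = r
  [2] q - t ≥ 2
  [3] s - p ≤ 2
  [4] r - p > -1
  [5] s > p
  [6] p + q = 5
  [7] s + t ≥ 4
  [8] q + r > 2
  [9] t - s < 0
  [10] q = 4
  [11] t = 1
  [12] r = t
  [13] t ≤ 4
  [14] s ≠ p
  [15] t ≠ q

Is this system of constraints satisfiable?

Constraint 10 fixes q = 4 and constraint 11 fixes t = 1. Constraints 1 and 12 give q = r = t, so q = t. But 4 ≠ 1 — contradiction.

Unsatisfiable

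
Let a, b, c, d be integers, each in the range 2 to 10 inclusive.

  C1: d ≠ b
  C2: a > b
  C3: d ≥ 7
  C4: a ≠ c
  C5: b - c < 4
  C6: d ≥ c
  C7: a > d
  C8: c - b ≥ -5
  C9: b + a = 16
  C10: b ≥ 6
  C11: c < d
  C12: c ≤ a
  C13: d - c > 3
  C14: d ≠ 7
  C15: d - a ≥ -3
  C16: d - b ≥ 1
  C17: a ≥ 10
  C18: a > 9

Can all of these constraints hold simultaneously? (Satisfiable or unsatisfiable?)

Satisfiable

Take a = 10, b = 6, c = 4, d = 9. Then constraint 5: b - c = 2; constraint 8: c - b = -2, and every other listed constraint is also met.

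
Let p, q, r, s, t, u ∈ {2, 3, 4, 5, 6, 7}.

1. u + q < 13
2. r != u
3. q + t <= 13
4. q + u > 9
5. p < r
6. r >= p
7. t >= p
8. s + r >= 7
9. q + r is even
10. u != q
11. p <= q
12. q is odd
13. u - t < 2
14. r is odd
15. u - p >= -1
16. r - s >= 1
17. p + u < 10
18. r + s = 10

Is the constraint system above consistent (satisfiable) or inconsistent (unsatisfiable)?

Satisfiable

Setting (p, q, r, s, t, u) = (3, 7, 7, 3, 5, 5) satisfies everything: constraint 1: u + q = 12; constraint 3: q + t = 12, and the others follow.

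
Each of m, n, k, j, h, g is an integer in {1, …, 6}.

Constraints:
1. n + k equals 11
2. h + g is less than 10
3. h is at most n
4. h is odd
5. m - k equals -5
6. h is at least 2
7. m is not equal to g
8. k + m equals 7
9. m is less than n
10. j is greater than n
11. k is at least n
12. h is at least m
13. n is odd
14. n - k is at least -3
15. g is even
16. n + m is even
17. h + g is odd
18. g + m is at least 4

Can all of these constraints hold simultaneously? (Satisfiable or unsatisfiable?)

Satisfiable

Take m = 1, n = 5, k = 6, j = 6, h = 3, g = 4. Then constraint 1: n + k = 11; constraint 2: h + g = 7; constraint 5: m - k = -5, and every other listed constraint is also met.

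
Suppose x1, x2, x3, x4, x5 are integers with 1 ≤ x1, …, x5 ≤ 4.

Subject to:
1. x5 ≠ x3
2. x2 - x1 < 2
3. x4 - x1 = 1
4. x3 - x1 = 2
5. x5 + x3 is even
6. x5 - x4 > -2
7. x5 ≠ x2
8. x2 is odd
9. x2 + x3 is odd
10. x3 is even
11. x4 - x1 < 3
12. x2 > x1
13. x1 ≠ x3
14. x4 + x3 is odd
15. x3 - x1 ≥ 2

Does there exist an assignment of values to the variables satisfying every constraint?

Satisfiable

Take x1 = 2, x2 = 3, x3 = 4, x4 = 3, x5 = 2. Then constraint 2: x2 - x1 = 1; constraint 3: x4 - x1 = 1, and every other listed constraint is also met.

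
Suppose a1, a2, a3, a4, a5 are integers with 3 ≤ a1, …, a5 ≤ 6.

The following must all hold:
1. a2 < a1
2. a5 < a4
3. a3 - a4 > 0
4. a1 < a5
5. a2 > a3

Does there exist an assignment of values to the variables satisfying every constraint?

Unsatisfiable

Constraints 1, 2, 3, 4, and 5 give a1 < a5, a5 < a4, a4 < a3, a3 < a2, a2 < a1. Chaining: a1 < a5 < a4 < a3 < a2 < a1, which forces a1 < a1 — impossible.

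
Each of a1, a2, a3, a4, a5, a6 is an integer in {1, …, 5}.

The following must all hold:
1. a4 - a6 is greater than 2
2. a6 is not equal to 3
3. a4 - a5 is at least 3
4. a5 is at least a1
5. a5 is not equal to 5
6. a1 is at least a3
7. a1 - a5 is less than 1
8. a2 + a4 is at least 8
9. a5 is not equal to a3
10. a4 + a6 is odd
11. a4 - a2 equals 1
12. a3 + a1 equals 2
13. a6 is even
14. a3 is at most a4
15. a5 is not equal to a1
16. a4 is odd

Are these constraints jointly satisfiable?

The assignment a1 = 1, a2 = 4, a3 = 1, a4 = 5, a5 = 2, a6 = 2 works:
  constraint 1 holds since a4 - a6 = 3.
  constraint 3 holds since a4 - a5 = 3.
The rest check out directly.

Satisfiable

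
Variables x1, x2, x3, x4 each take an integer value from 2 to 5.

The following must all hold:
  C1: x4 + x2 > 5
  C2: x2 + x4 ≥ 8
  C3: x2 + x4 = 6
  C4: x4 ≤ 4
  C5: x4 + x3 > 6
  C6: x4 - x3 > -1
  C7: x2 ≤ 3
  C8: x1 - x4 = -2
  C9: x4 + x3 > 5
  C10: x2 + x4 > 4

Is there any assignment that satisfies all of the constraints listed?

Unsatisfiable

From constraint 7: x2 ≤ 3. From constraint 4: x4 ≤ 4. Hence x2 + x4 ≤ 7. But constraint 2 requires x2 + x4 ≥ 8, and 8 > 7. Contradiction.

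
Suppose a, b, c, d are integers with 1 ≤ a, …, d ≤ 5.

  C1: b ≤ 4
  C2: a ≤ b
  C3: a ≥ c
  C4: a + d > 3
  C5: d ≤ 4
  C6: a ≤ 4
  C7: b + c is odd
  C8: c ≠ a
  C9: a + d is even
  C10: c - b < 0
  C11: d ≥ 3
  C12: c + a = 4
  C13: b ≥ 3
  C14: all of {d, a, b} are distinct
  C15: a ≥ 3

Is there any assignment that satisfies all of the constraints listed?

Unsatisfiable

Constraints 1, 5, 6, 11, 13, and 15 confine each of d, a, b to the 2 values {3, 4}.
Constraint 14 requires all 3 of them to be distinct, but only 2 values are available — impossible by the pigeonhole principle.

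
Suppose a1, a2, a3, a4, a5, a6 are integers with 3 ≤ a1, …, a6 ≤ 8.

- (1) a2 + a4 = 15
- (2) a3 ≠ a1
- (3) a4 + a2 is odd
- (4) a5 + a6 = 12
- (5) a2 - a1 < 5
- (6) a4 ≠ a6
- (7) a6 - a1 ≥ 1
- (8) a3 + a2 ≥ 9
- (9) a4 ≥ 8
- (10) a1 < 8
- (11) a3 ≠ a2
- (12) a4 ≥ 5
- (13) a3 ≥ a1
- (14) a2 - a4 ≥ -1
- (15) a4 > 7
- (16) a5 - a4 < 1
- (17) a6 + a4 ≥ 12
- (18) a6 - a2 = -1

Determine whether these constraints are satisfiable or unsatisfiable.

Take a1 = 3, a2 = 7, a3 = 5, a4 = 8, a5 = 6, a6 = 6. Then constraint 1: a2 + a4 = 15; constraint 4: a5 + a6 = 12, and every other listed constraint is also met.

Satisfiable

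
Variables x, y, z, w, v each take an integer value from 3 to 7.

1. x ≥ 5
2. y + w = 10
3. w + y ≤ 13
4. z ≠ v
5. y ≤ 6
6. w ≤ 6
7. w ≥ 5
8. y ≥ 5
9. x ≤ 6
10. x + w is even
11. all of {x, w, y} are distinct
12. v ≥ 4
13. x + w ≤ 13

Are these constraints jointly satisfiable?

Unsatisfiable

Constraints 1, 5, 6, 7, 8, and 9 confine each of x, w, y to the 2 values {5, 6}.
Constraint 11 requires all 3 of them to be distinct, but only 2 values are available — impossible by the pigeonhole principle.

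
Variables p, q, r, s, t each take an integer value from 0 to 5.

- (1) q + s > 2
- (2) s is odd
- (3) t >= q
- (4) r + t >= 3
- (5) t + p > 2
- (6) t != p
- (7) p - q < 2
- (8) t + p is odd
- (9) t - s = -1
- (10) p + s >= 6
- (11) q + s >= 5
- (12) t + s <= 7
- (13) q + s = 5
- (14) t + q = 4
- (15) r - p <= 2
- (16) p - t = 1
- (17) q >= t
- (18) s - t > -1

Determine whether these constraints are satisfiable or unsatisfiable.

Try p = 3, q = 2, r = 3, s = 3, t = 2.
Check constraint 1: q + s = 5; constraint 4: r + t = 5. The remaining constraints are straightforward to verify.

Satisfiable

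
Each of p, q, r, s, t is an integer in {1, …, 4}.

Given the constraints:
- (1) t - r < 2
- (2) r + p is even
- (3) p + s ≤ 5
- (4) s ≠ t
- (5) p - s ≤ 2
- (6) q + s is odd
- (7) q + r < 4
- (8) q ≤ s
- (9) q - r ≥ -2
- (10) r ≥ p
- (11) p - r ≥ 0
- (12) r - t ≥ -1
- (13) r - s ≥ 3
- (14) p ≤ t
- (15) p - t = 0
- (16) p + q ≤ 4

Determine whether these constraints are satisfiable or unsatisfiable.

Unsatisfiable

Constraints 5, 11, and 13 give s − p ≥ -2, p − r ≥ 0, r − s ≥ 3.
Adding all 3 inequalities: the left sides telescope to 0, and the right sides sum to (-2) + 0 + 3 = 1. So 0 ≥ 1, which is false.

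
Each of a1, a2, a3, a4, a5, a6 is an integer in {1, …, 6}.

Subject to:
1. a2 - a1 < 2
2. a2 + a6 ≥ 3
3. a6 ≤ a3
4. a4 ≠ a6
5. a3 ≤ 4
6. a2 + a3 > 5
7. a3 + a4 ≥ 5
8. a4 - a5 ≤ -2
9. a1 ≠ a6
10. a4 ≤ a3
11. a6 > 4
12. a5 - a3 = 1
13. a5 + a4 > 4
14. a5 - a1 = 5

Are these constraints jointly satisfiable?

From constraint 11: a6 ≥ 5. From constraints 3 and 5: a6 ≤ a3 and a3 ≤ 4, so a6 ≤ 4. But 4 < 5, so no value of a6 works.

Unsatisfiable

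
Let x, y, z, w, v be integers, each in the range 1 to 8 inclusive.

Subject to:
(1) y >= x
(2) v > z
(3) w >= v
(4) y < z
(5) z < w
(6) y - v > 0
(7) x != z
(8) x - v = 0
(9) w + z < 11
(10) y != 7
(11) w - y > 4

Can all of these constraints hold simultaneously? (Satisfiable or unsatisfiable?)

Constraints 2, 4, and 6 give v < y, y < z, z < v. Chaining: v < y < z < v, which forces v < v — impossible.

Unsatisfiable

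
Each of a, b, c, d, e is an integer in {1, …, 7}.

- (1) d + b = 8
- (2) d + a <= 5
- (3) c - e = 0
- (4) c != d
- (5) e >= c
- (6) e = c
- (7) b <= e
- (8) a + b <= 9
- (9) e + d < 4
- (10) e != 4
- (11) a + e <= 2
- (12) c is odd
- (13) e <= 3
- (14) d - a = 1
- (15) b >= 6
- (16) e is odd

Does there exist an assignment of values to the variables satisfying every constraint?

Unsatisfiable

From constraint 15: b ≥ 6. From constraints 7 and 13: b ≤ e and e ≤ 3, so b ≤ 3. But 3 < 6, so no value of b works.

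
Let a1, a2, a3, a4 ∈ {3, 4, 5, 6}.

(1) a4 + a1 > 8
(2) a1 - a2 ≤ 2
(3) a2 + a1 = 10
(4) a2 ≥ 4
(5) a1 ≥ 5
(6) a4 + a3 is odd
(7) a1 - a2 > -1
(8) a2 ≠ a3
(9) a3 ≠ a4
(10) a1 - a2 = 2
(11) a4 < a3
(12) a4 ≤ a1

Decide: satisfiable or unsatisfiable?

Satisfiable

Try a1 = 6, a2 = 4, a3 = 5, a4 = 4.
Check constraint 1: a4 + a1 = 10; constraint 2: a1 - a2 = 2. The remaining constraints are straightforward to verify.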